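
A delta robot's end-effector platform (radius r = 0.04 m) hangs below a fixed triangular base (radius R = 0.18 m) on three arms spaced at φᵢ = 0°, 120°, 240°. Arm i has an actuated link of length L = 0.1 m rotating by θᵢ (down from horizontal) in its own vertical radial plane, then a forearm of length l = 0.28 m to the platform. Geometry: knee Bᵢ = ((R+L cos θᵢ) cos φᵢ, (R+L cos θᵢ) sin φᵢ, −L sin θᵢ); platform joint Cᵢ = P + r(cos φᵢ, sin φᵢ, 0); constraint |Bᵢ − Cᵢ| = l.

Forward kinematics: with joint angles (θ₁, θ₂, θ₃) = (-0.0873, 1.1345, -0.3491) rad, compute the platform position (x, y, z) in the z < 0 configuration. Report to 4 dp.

S1 = (0.2396·cos0.0°, 0.2396·sin0.0°, 0.0087) = (0.2396, 0.0000, 0.0087)
φ2=120.0°: virtual centre (-0.0911, 0.1578, -0.0906), radius l
S3 = (0.2340·cos240.0°, 0.2340·sin240.0°, 0.0342) = (-0.1170, -0.2026, 0.0342)
|S₂|²−|S₁|² = -0.0161;  |S₃|²−|S₁|² = -0.0016
[-0.6615 0.3157 -0.1987]·P = -0.0161;  [-0.7132 -0.4052 0.0510]·P = -0.0016
det = 0.4932;  x = 0.0142+-0.1306z,  y = -0.0211+0.3557z
sphere 1 gives Az²+Bz+C=0 with A=1.1436, B=0.0264, C=-0.0271;  B²−4AC=0.1245;  roots -0.1658, 0.1427;  negative root z = -0.1658
x = 0.0359, y = -0.0801

(0.0359, -0.0801, -0.1658)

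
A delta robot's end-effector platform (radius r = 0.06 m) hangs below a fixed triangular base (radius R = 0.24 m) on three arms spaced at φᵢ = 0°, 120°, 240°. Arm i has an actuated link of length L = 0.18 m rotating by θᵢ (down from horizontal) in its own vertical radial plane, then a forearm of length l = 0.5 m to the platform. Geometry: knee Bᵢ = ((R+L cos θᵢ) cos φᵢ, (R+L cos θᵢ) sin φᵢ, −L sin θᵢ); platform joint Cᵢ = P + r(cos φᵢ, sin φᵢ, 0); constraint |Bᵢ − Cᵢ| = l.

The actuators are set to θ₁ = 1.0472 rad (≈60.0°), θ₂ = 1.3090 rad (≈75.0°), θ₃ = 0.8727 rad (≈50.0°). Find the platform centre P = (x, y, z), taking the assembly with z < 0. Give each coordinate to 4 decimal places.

(0.0095, -0.0741, -0.5762)

arm 1 at φ=0.0°: ρ1 = 0.2700;  S1 = (0.2700, 0.0000, -0.1559)
φ2=120.0°: virtual centre (-0.1133, 0.1962, -0.1739), radius l
arm 3 at φ=240.0°: ρ3 = 0.2957;  S3 = (-0.1478, -0.2561, -0.1379)
eliminate P² terms by subtracting sphere 1 from 2 and 3
plane₁₂: -0.7666x+0.3925y+-0.0360z = -0.0156
Cramer: x(z) = 0.0061-0.0060z;  y(z) = -0.0280+0.0800z
sphere 1 gives Az²+Bz+C=0 with A=1.0064, B=0.3104, C=-0.1553;  B²−4AC=0.7214;  roots -0.5762, 0.2677;  negative root z = -0.5762
x = 0.0095, y = -0.0741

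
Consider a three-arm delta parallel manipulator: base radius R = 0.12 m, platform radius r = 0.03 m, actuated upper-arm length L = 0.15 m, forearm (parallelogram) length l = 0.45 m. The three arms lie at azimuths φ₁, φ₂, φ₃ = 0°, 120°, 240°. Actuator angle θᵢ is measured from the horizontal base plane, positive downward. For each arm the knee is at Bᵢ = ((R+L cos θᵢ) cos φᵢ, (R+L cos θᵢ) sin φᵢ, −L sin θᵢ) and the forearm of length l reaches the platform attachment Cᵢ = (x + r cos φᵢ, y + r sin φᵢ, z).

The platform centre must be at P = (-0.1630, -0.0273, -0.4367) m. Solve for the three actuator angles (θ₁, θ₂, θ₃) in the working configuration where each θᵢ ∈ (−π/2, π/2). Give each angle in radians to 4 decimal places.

θ₁ = 1.0468, θ₂ = 0.3487, θ₃ = 0.1743

arm 1 (φ=0.0°): x'=-0.1630, y'=-0.0273
  A=0.2530, B=-0.4367, C=(l²−L²−A²−y'²−z²)/(2L)=-0.2515
  θ1 = atan2(B,A) + arccos(C/0.5047) = 1.0468
φ2=120.0° → target in arm frame (0.0579, 0.1548)
  A=0.0321, B=-0.4367, C=(l²−L²−A²−y'²−z²)/(2L)=-0.1190
  √(A²+B²)=0.4379;  θ2 = -1.4973+1.8461 ≈ 0.3487
rotate P by −φ3: (0.1051, -0.1275, -0.4367)
  e−x'=-0.0151;  (l²−L²−(e−x')²−y'²−z²)/2L = -0.0907
  γ=atan2(-0.4367,-0.0151)=-1.6055;  ψ=arccos(-0.2075)=1.7798;  θ3=γ+ψ≈0.1743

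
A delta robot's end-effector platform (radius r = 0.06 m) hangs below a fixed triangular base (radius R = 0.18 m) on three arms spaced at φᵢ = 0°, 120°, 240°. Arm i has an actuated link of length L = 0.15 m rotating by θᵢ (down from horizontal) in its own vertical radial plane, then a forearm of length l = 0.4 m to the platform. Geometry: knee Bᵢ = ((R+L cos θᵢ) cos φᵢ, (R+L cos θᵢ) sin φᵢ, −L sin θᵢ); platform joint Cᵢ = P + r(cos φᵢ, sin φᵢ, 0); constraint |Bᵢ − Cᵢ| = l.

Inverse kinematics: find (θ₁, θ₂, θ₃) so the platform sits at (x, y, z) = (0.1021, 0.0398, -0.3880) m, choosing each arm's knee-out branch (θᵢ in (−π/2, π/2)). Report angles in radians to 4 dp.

rotate P by −φ1: (0.1021, 0.0398, -0.3880)
  A cos θ + B sin θ = C:  0.0179·cos θ + -0.3880·sin θ = -0.0498
  θ1 = atan2(B,A) + arccos(C/0.3884) = 0.1747
rotate P by −φ2: (-0.0166, -0.1083, -0.3880)
  e−x'=0.1366;  (l²−L²−(e−x')²−y'²−z²)/2L = -0.1448
  γ=atan2(-0.3880,0.1366)=-1.2323;  ψ=arccos(-0.3520)=1.9305;  θ2=γ+ψ≈0.6981
arm 3 (φ=240.0°): x'=-0.0855, y'=0.0685
  e−x'=0.2055;  (l²−L²−(e−x')²−y'²−z²)/2L = -0.1999
  √(A²+B²)=0.4391;  θ3 = -1.0837+2.0435 ≈ 0.9599

θ₁ = 0.1747, θ₂ = 0.6981, θ₃ = 0.9599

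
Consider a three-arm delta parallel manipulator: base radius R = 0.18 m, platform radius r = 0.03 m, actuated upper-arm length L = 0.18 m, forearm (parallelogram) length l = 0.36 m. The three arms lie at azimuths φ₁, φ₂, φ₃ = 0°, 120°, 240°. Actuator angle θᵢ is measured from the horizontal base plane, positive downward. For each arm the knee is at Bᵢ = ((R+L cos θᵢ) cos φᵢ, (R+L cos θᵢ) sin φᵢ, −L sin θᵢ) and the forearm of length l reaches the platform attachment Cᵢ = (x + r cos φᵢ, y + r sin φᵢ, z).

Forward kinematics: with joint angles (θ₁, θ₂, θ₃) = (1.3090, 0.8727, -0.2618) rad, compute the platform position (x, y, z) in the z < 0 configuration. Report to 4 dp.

(-0.1346, -0.1059, -0.2671)

arm 1 at φ=0.0°: ρ1 = 0.1966;  centre 1 = (0.1966, 0.0000, -0.1739)
φ2=120.0°: virtual centre (-0.1328, 0.2301, -0.1379), radius l
φ3=240.0°: virtual centre (-0.1619, -0.2805, 0.0466), radius l
|centre ₂|²−|centre ₁|² = 0.0207;  |centre ₃|²−|centre ₁|² = 0.0382
plane₁₂: -0.6589x+0.4602y+0.0719z = 0.0207
det = 0.6996;  x = -0.0417+0.3477z,  y = -0.0147+0.3415z
into |P−centre ₁|² = l²: 1.2375z² + 0.1719z + -0.0424 = 0;  Δ = 0.2392;  z = -0.2671 or 0.1281 → z<0 root = -0.2671
x = -0.1346, y = -0.1059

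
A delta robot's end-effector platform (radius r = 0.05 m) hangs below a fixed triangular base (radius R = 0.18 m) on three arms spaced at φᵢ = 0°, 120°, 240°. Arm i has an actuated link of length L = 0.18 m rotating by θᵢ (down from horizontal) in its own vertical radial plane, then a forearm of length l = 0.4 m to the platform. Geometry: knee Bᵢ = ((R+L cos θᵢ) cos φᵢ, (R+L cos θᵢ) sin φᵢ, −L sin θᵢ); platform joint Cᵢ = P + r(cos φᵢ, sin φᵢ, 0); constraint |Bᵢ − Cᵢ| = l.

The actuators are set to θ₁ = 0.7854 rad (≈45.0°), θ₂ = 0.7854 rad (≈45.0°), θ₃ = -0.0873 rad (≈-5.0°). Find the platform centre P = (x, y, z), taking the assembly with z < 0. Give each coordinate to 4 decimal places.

arm 1 at φ=0.0°: (R−r)+L cos θ1 = 0.2573;  S1 = (0.2573, 0.0000, -0.1273)
φ2=120.0°: virtual centre (-0.1286, 0.2228, -0.1273), radius l
S3 = (0.3093·cos240.0°, 0.3093·sin240.0°, 0.0157) = (-0.1547, -0.2679, 0.0157)
subtract pairs → two planes through P
linear system: -0.7718x+0.4456y = 0.0000−0.0000z; -0.8239x+-0.5357y = 0.0135−0.2859z
Cramer: x(z) = -0.0077+0.1632z;  y(z) = -0.0134+0.2827z
quadratic in z: (1.1066)z²+(0.1605)z+(-0.0734)=0, √Δ=0.5921 → z ∈ {-0.3401, 0.1950}; z = -0.3401 (taking z<0)
x = -0.0632, y = -0.1095

(-0.0632, -0.1095, -0.3401)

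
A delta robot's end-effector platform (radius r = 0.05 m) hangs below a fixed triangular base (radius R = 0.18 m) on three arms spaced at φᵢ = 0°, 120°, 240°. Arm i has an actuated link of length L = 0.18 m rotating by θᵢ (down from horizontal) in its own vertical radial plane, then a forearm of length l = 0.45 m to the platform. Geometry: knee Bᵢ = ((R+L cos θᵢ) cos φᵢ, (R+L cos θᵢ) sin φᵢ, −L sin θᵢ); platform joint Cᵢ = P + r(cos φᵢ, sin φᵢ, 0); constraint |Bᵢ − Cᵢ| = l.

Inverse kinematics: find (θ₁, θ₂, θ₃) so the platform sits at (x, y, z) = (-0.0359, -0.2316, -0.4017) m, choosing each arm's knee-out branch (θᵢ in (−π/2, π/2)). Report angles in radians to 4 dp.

θ₁ = 0.8729, θ₂ = 1.3091, θ₃ = -0.1745

rotate P by −φ1: (-0.0359, -0.2316, -0.4017)
  A cos θ + B sin θ = C:  0.1659·cos θ + -0.4017·sin θ = -0.2012
  θ1 = atan2(B,A) + arccos(C/0.4346) = 0.8729
arm 2 (φ=120.0°): x'=-0.1826, y'=0.1469
  e−x'=0.3126;  (l²−L²−(e−x')²−y'²−z²)/2L = -0.3071
  θ2 = atan2(B,A) + arccos(C/0.5090) = 1.3091
rotate P by −φ3: (0.2185, 0.0847, -0.4017)
  A=-0.0885, B=-0.4017, C=(l²−L²−A²−y'²−z²)/(2L)=-0.0174
  γ=atan2(-0.4017,-0.0885)=-1.7877;  ψ=arccos(-0.0424)=1.6132;  θ3=γ+ψ≈-0.1745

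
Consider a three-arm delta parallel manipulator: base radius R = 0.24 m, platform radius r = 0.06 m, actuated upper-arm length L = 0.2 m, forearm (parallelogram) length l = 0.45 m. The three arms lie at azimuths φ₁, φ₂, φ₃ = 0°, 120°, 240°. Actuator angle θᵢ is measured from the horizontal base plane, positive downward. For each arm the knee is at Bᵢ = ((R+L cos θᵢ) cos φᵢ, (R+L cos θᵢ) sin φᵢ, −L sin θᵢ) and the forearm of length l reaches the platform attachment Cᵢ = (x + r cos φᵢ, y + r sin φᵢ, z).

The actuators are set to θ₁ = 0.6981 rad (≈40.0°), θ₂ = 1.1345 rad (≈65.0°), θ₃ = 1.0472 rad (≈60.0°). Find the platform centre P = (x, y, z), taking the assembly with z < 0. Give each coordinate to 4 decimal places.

φ1=0.0°: virtual centre (0.3332, 0.0000, -0.1286), radius l
centre 2 = (0.2645·cos120.0°, 0.2645·sin120.0°, -0.1813) = (-0.1323, 0.2291, -0.1813)
centre 3 = (0.2800·cos240.0°, 0.2800·sin240.0°, -0.1732) = (-0.1400, -0.2425, -0.1732)
eliminate P² terms by subtracting sphere 1 from 2 and 3
plane₁₂: -0.9309x+0.4582y+-0.1054z = -0.0247
Cramer: x(z) = 0.0235-0.1040z;  y(z) = -0.0063+0.0188z
into |P−centre ₁|² = l²: 1.0112z² + 0.3213z + -0.0900 = 0;  Δ = 0.4672;  z = -0.4969 or 0.1791 → z<0 root = -0.4969
x = 0.0751, y = -0.0156

(0.0751, -0.0156, -0.4969)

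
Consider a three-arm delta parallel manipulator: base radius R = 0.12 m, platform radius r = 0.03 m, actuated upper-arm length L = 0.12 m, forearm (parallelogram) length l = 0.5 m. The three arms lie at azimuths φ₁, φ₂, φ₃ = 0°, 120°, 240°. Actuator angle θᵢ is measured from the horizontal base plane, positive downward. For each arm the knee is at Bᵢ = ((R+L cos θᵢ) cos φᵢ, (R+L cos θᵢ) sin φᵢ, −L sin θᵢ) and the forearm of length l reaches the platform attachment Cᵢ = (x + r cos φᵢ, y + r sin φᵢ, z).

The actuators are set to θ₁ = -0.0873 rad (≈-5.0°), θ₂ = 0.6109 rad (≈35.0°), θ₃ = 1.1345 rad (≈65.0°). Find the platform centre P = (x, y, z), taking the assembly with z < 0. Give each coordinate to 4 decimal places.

centre 1 = (0.2095·cos0.0°, 0.2095·sin0.0°, 0.0105) = (0.2095, 0.0000, 0.0105)
centre 2 = (0.1883·cos120.0°, 0.1883·sin120.0°, -0.0688) = (-0.0941, 0.1631, -0.0688)
arm 3 at φ=240.0°: e+L cos θ3 = 0.1407;  centre 3 = (-0.0704, -0.1219, -0.1088)
eliminate P² terms by subtracting sphere 1 from 2 and 3
[-0.6074 0.3261 -0.1586]·P = -0.0038;  [-0.5598 -0.2437 -0.2384]·P = -0.0124
det = 0.3306;  x = 0.0150+-0.3521z,  y = 0.0163+-0.1695z
into |P−centre ₁|² = l²: 1.1527z² + 0.1105z + -0.2118 = 0;  Δ = 0.9888;  z = -0.4793 or 0.3834 → z<0 root = -0.4793
x = 0.1838, y = 0.0975

(0.1838, 0.0975, -0.4793)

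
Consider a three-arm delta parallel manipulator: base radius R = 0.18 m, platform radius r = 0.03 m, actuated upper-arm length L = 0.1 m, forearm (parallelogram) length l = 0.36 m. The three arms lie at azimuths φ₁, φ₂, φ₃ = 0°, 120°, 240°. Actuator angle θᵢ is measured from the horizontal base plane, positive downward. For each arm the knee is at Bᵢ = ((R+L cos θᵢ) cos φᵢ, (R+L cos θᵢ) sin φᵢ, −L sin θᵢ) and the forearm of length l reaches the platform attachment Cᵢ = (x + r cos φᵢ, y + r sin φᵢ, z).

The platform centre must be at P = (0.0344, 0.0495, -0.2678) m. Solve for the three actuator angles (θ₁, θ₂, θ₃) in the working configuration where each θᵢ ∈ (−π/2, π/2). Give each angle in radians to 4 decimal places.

θ₁ = -0.1745, θ₂ = -0.0875, θ₃ = 0.6104

arm 1 (φ=0.0°): x'=0.0344, y'=0.0495
  A=0.1156, B=-0.2678, C=(l²−L²−A²−y'²−z²)/(2L)=0.1603
  γ=atan2(-0.2678,0.1156)=-1.1633;  ψ=arccos(0.5497)=0.9888;  θ1=γ+ψ≈-0.1745
φ2=120.0° → target in arm frame (0.0257, -0.0545)
  A cos θ + B sin θ = C:  0.1243·cos θ + -0.2678·sin θ = 0.1473
  √(A²+B²)=0.2953;  θ2 = -1.1361+1.0487 ≈ -0.0875
φ3=240.0° → target in arm frame (-0.0601, 0.0050)
  A cos θ + B sin θ = C:  0.2101·cos θ + -0.2678·sin θ = 0.0186
  √(A²+B²)=0.3404;  θ3 = -0.9056+1.5160 ≈ 0.6104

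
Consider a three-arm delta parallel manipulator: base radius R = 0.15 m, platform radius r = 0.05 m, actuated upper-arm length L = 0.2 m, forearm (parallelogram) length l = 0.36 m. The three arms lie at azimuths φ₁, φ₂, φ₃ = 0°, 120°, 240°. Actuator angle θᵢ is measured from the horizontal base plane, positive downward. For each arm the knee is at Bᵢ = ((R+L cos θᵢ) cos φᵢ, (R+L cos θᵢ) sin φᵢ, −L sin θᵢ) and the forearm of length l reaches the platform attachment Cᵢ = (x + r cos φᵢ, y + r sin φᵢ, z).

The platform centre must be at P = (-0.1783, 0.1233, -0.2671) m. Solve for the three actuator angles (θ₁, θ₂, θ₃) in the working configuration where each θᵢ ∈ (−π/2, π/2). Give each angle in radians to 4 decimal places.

θ₁ = 1.3091, θ₂ = -0.3488, θ₃ = 0.7853

rotate P by −φ1: (-0.1783, 0.1233, -0.2671)
  A=0.2783, B=-0.2671, C=(l²−L²−A²−y'²−z²)/(2L)=-0.1860
  θ1 = atan2(B,A) + arccos(C/0.3857) = 1.3091
arm 2 (φ=120.0°): x'=0.1959, y'=0.0928
  A=-0.0959, B=-0.2671, C=(l²−L²−A²−y'²−z²)/(2L)=0.0011
  √(A²+B²)=0.2838;  θ2 = -1.9156+1.5668 ≈ -0.3488
arm 3 (φ=240.0°): x'=-0.0176, y'=-0.2161
  A cos θ + B sin θ = C:  0.1176·cos θ + -0.2671·sin θ = -0.1057
  √(A²+B²)=0.2919;  θ3 = -1.1560+1.9412 ≈ 0.7853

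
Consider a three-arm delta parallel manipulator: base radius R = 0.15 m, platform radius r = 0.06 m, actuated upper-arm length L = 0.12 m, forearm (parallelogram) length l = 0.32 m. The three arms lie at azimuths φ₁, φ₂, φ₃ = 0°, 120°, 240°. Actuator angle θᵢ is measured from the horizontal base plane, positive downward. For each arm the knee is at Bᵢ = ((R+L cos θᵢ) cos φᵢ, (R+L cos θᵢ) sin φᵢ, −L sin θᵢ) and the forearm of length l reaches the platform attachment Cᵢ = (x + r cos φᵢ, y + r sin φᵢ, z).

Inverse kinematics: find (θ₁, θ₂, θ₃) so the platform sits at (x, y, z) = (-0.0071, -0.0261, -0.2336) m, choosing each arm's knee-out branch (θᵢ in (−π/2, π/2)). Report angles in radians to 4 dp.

φ1=0.0° → target in arm frame (-0.0071, -0.0261)
  A cos θ + B sin θ = C:  0.0971·cos θ + -0.2336·sin θ = 0.0972
  √(A²+B²)=0.2530;  θ1 = -1.1769+1.1765 ≈ -0.0003
rotate P by −φ2: (-0.0191, 0.0192, -0.2336)
  A cos θ + B sin θ = C:  0.1091·cos θ + -0.2336·sin θ = 0.0882
  √(A²+B²)=0.2578;  θ2 = -1.1340+1.2216 ≈ 0.0876
φ3=240.0° → target in arm frame (0.0262, 0.0069)
  A cos θ + B sin θ = C:  0.0638·cos θ + -0.2336·sin θ = 0.1221
  γ=atan2(-0.2336,0.0638)=-1.3040;  ψ=arccos(0.5042)=1.0423;  θ3=γ+ψ≈-0.2617

θ₁ = -0.0003, θ₂ = 0.0876, θ₃ = -0.2617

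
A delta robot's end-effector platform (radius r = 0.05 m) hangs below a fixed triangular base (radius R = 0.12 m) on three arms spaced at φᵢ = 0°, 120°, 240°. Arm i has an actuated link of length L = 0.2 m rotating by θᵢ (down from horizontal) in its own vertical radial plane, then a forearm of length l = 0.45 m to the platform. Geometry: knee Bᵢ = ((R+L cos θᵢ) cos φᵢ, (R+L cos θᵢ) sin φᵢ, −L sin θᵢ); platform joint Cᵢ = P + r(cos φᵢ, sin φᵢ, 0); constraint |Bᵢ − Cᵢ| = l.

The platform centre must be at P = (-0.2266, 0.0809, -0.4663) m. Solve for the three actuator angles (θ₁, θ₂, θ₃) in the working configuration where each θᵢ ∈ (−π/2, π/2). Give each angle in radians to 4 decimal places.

θ₁ = 1.3090, θ₂ = 0.2617, θ₃ = 0.6980

φ1=0.0° → target in arm frame (-0.2266, 0.0809)
  e−x'=0.2966;  (l²−L²−(e−x')²−y'²−z²)/2L = -0.3736
  γ=atan2(-0.4663,0.2966)=-1.0043;  ψ=arccos(-0.6761)=2.3132;  θ1=γ+ψ≈1.3090
φ2=120.0° → target in arm frame (0.1834, 0.1558)
  A=-0.1134, B=-0.4663, C=(l²−L²−A²−y'²−z²)/(2L)=-0.2301
  θ2 = atan2(B,A) + arccos(C/0.4799) = 0.2617
φ3=240.0° → target in arm frame (0.0432, -0.2367)
  A cos θ + B sin θ = C:  0.0268·cos θ + -0.4663·sin θ = -0.2792
  γ=atan2(-0.4663,0.0268)=-1.5135;  ψ=arccos(-0.5977)=2.2115;  θ3=γ+ψ≈0.6980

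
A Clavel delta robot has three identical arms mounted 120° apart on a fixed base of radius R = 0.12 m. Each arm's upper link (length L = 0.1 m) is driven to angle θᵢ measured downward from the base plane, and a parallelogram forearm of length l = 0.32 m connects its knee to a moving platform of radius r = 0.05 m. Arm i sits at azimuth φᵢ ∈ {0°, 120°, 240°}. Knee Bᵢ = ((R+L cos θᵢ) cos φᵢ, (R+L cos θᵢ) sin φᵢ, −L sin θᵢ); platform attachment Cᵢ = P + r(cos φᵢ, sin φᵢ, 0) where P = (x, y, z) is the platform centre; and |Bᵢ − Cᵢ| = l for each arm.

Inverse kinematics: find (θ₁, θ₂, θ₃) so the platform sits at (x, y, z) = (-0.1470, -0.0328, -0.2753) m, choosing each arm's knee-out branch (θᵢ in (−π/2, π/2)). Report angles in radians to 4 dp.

rotate P by −φ1: (-0.1470, -0.0328, -0.2753)
  e−x'=0.2170;  (l²−L²−(e−x')²−y'²−z²)/2L = -0.1578
  √(A²+B²)=0.3505;  θ1 = -0.9033+2.0377 ≈ 1.1344
arm 2 (φ=120.0°): x'=0.0451, y'=0.1437
  A cos θ + B sin θ = C:  0.0249·cos θ + -0.2753·sin θ = -0.0233
  √(A²+B²)=0.2764;  θ2 = -1.4806+1.6552 ≈ 0.1746
arm 3 (φ=240.0°): x'=0.1019, y'=-0.1109
  A cos θ + B sin θ = C:  -0.0319·cos θ + -0.2753·sin θ = 0.0165
  √(A²+B²)=0.2771;  θ3 = -1.6862+1.5114 ≈ -0.1748

θ₁ = 1.1344, θ₂ = 0.1746, θ₃ = -0.1748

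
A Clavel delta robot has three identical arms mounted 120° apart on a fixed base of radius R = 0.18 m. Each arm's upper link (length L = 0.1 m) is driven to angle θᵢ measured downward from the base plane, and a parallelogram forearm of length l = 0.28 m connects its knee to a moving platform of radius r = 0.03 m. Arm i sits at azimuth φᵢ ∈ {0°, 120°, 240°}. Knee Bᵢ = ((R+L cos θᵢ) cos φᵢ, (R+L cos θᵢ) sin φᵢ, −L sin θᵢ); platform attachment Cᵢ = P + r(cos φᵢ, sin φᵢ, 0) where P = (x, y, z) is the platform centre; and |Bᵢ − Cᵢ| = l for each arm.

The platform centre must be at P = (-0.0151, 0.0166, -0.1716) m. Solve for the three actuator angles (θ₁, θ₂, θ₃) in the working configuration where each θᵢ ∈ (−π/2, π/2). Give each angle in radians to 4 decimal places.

θ₁ = 0.5240, θ₂ = 0.0872, θ₃ = 0.4368

arm 1 (φ=0.0°): x'=-0.0151, y'=0.0166
  A cos θ + B sin θ = C:  0.1651·cos θ + -0.1716·sin θ = 0.0571
  γ=atan2(-0.1716,0.1651)=-0.8047;  ψ=arccos(0.2398)=1.3287;  θ1=γ+ψ≈0.5240
φ2=120.0° → target in arm frame (0.0219, 0.0048)
  A cos θ + B sin θ = C:  0.1281·cos θ + -0.1716·sin θ = 0.1126
  √(A²+B²)=0.2141;  θ2 = -0.9296+1.0169 ≈ 0.0872
φ3=240.0° → target in arm frame (-0.0068, -0.0214)
  A cos θ + B sin θ = C:  0.1568·cos θ + -0.1716·sin θ = 0.0695
  θ3 = atan2(B,A) + arccos(C/0.2325) = 0.4368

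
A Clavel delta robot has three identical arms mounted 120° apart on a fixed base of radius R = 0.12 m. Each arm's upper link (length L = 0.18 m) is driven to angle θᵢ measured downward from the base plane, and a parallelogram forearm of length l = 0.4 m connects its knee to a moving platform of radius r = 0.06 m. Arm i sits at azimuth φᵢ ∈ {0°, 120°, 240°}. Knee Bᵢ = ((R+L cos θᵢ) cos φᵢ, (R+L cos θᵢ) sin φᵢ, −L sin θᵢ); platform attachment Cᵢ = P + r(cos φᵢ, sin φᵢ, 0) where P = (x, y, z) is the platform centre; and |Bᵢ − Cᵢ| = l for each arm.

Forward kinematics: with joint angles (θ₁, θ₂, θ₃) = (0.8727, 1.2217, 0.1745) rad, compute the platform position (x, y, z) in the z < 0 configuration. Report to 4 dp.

O1 = (0.1757·cos0.0°, 0.1757·sin0.0°, -0.1379) = (0.1757, 0.0000, -0.1379)
φ2=120.0°: virtual centre (-0.0608, 0.1053, -0.1691), radius l
O3 = (0.2373·cos240.0°, 0.2373·sin240.0°, -0.0313) = (-0.1186, -0.2055, -0.0313)
eliminate P² terms by subtracting sphere 1 from 2 and 3
plane₁₂: -0.4730x+0.2106y+-0.0625z = -0.0065
Cramer: x(z) = 0.0035+0.0604z;  y(z) = -0.0230+0.4325z
quadratic in z: (1.1907)z²+(0.2351)z+(-0.1108)=0, √Δ=0.7635 → z ∈ {-0.4194, 0.2219}; z = -0.4194 (taking z<0)
x = -0.0218, y = -0.2044

(-0.0218, -0.2044, -0.4194)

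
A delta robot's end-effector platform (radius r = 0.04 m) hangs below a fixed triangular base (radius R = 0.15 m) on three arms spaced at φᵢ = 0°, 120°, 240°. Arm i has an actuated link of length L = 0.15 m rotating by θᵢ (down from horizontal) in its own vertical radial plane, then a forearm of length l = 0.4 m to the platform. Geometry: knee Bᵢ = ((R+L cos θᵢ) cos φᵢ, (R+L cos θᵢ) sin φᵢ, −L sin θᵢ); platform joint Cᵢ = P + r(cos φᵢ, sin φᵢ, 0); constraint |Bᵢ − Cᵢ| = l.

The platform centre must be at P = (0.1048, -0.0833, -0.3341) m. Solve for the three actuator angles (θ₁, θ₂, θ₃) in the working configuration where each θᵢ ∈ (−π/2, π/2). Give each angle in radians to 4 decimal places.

θ₁ = -0.1742, θ₂ = 0.8726, θ₃ = 0.2620

arm 1 (φ=0.0°): x'=0.1048, y'=-0.0833
  A cos θ + B sin θ = C:  0.0052·cos θ + -0.3341·sin θ = 0.0630
  θ1 = atan2(B,A) + arccos(C/0.3341) = -0.1742
rotate P by −φ2: (-0.1245, -0.0491, -0.3341)
  A=0.2345, B=-0.3341, C=(l²−L²−A²−y'²−z²)/(2L)=-0.1051
  √(A²+B²)=0.4082;  θ2 = -0.9587+1.8313 ≈ 0.8726
φ3=240.0° → target in arm frame (0.0197, 0.1324)
  A=0.0903, B=-0.3341, C=(l²−L²−A²−y'²−z²)/(2L)=0.0007
  √(A²+B²)=0.3461;  θ3 = -1.3069+1.5689 ≈ 0.2620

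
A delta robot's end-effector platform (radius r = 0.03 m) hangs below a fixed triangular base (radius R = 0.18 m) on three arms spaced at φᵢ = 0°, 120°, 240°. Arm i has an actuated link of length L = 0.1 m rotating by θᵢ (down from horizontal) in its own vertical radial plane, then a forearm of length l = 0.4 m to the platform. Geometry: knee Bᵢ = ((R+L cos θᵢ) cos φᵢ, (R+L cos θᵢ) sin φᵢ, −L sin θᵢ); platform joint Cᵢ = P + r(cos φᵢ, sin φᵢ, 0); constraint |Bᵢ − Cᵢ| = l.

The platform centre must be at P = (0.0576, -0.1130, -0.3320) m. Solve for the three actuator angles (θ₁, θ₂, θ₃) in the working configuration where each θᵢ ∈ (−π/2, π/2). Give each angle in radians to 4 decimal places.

φ1=0.0° → target in arm frame (0.0576, -0.1130)
  A=0.0924, B=-0.3320, C=(l²−L²−A²−y'²−z²)/(2L)=0.0923
  γ=atan2(-0.3320,0.0924)=-1.2994;  ψ=arccos(0.2680)=1.2995;  θ1=γ+ψ≈0.0002
rotate P by −φ2: (-0.1267, 0.0066, -0.3320)
  e−x'=0.2767;  (l²−L²−(e−x')²−y'²−z²)/2L = -0.1840
  γ=atan2(-0.3320,0.2767)=-0.8761;  ψ=arccos(-0.4259)=2.0107;  θ2=γ+ψ≈1.1347
rotate P by −φ3: (0.0691, 0.1064, -0.3320)
  A=0.0809, B=-0.3320, C=(l²−L²−A²−y'²−z²)/(2L)=0.1095
  θ3 = atan2(B,A) + arccos(C/0.3417) = -0.0872

θ₁ = 0.0002, θ₂ = 1.1347, θ₃ = -0.0872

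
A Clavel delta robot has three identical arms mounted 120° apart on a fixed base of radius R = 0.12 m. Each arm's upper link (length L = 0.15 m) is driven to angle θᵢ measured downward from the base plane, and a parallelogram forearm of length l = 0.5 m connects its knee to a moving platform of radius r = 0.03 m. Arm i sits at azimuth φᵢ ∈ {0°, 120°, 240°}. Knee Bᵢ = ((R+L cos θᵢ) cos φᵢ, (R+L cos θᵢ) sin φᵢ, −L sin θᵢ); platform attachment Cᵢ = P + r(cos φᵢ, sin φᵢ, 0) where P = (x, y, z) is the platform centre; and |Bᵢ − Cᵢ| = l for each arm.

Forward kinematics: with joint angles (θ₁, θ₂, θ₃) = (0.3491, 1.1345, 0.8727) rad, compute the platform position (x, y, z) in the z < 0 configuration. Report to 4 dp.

centre 1 = (0.2310·cos0.0°, 0.2310·sin0.0°, -0.0513) = (0.2310, 0.0000, -0.0513)
φ2=120.0°: virtual centre (-0.0767, 0.1328, -0.1359), radius l
φ3=240.0°: virtual centre (-0.0932, -0.1614, -0.1149), radius l
subtract pairs → two planes through P
[-0.6153 0.2657 -0.1693]·P = -0.0140;  [-0.6483 -0.3229 -0.1272]·P = -0.0080
det = 0.3709;  x = 0.0179+-0.2385z,  y = -0.0111+0.0849z
sphere 1 gives Az²+Bz+C=0 with A=1.0641, B=0.2023, C=-0.2019;  B²−4AC=0.9001;  roots -0.5409, 0.3507;  negative root z = -0.5409
x = 0.1469, y = -0.0570

(0.1469, -0.0570, -0.5409)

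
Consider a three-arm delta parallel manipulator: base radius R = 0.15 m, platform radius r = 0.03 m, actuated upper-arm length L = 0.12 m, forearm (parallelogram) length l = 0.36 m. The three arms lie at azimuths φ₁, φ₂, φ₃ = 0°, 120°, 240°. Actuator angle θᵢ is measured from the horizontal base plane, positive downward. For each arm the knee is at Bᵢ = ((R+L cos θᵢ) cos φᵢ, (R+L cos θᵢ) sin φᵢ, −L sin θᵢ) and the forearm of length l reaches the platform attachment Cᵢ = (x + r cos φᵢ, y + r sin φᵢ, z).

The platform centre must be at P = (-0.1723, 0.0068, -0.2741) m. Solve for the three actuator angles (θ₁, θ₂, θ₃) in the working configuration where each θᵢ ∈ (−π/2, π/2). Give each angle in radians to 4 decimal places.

θ₁ = 1.3094, θ₂ = -0.1744, θ₃ = -0.0867

arm 1 (φ=0.0°): x'=-0.1723, y'=0.0068
  A=0.2923, B=-0.2741, C=(l²−L²−A²−y'²−z²)/(2L)=-0.1892
  √(A²+B²)=0.4007;  θ1 = -0.7533+2.0626 ≈ 1.3094
arm 2 (φ=120.0°): x'=0.0920, y'=0.1458
  A=0.0280, B=-0.2741, C=(l²−L²−A²−y'²−z²)/(2L)=0.0751
  θ2 = atan2(B,A) + arccos(C/0.2755) = -0.1744
arm 3 (φ=240.0°): x'=0.0803, y'=-0.1526
  A cos θ + B sin θ = C:  0.0397·cos θ + -0.2741·sin θ = 0.0633
  γ=atan2(-0.2741,0.0397)=-1.4268;  ψ=arccos(0.2286)=1.3401;  θ3=γ+ψ≈-0.0867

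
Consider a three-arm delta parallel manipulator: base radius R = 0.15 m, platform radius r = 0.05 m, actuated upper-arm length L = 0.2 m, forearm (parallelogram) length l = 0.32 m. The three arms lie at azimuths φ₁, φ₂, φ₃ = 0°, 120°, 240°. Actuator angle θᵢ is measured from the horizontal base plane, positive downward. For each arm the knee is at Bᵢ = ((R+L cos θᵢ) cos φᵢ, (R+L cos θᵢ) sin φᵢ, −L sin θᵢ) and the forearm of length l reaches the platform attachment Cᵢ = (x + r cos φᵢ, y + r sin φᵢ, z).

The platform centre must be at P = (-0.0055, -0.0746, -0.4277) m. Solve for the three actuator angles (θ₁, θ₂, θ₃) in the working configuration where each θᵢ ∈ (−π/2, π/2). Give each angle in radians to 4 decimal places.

θ₁ = 1.1345, θ₂ = 1.3090, θ₃ = 0.8726

φ1=0.0° → target in arm frame (-0.0055, -0.0746)
  A cos θ + B sin θ = C:  0.1055·cos θ + -0.4277·sin θ = -0.3431
  θ1 = atan2(B,A) + arccos(C/0.4405) = 1.1345
φ2=120.0° → target in arm frame (-0.0619, 0.0421)
  A=0.1619, B=-0.4277, C=(l²−L²−A²−y'²−z²)/(2L)=-0.3712
  γ=atan2(-0.4277,0.1619)=-1.2090;  ψ=arccos(-0.8118)=2.5180;  θ2=γ+ψ≈1.3090
φ3=240.0° → target in arm frame (0.0674, 0.0325)
  A=0.0326, B=-0.4277, C=(l²−L²−A²−y'²−z²)/(2L)=-0.3066
  θ3 = atan2(B,A) + arccos(C/0.4289) = 0.8726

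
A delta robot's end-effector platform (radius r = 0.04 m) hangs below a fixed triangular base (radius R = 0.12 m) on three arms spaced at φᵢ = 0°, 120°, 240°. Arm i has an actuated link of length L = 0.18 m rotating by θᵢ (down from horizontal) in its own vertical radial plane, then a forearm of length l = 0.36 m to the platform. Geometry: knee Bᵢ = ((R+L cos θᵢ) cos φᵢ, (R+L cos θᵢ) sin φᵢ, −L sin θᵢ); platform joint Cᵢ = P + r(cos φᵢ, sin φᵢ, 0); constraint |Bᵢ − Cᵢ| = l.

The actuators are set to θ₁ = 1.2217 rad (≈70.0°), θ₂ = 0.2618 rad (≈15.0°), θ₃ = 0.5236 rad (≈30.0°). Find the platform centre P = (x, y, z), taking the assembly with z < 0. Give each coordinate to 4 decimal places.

(-0.1654, 0.0361, -0.3538)

centre 1 = (0.1416·cos0.0°, 0.1416·sin0.0°, -0.1691) = (0.1416, 0.0000, -0.1691)
arm 2 at φ=120.0°: ρ2 = 0.2539;  centre 2 = (-0.1269, 0.2199, -0.0466)
arm 3 at φ=240.0°: ρ3 = 0.2359;  centre 3 = (-0.1179, -0.2043, -0.0900)
subtract pairs → two planes through P
linear system: -0.5370x+0.4397y = 0.0180−0.2451z; -0.5190x+-0.4086y = 0.0151−0.1583z
Cramer: x(z) = -0.0312+0.3792z;  y(z) = 0.0027-0.0943z
into |P−centre ₁|² = l²: 1.1527z² + 0.2067z + -0.0711 = 0;  Δ = 0.3707;  z = -0.3538 or 0.1744 → z<0 root = -0.3538
x = -0.1654, y = 0.0361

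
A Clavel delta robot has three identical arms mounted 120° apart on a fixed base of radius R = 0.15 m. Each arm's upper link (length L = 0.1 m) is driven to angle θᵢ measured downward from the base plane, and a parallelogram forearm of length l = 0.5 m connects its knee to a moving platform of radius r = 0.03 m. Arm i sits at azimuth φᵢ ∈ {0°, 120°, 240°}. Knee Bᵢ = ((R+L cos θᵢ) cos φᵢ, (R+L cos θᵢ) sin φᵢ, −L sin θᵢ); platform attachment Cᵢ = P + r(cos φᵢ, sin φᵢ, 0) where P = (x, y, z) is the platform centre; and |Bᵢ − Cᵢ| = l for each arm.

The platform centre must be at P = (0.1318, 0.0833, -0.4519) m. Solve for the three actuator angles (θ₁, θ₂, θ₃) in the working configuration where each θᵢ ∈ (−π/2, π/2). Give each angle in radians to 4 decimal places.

arm 1 (φ=0.0°): x'=0.1318, y'=0.0833
  e−x'=-0.0118;  (l²−L²−(e−x')²−y'²−z²)/2L = 0.1435
  γ=atan2(-0.4519,-0.0118)=-1.5969;  ψ=arccos(0.3175)=1.2477;  θ1=γ+ψ≈-0.3492
φ2=120.0° → target in arm frame (0.0062, -0.1558)
  e−x'=0.1138;  (l²−L²−(e−x')²−y'²−z²)/2L = -0.0071
  θ2 = atan2(B,A) + arccos(C/0.4660) = 0.2619
arm 3 (φ=240.0°): x'=-0.1380, y'=0.0725
  A cos θ + B sin θ = C:  0.2580·cos θ + -0.4519·sin θ = -0.1803
  √(A²+B²)=0.5204;  θ3 = -1.0520+1.9245 ≈ 0.8726

θ₁ = -0.3492, θ₂ = 0.2619, θ₃ = 0.8726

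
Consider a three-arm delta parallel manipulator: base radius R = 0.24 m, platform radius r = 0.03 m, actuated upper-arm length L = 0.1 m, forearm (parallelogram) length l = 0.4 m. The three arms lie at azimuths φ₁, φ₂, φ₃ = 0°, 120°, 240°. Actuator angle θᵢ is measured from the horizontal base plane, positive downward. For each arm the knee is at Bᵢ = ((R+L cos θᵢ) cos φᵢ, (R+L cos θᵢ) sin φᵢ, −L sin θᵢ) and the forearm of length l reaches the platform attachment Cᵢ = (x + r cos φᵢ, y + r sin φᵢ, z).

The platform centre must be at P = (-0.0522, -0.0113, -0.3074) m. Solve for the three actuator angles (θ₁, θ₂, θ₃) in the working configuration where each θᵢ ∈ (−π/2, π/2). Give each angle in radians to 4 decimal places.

φ1=0.0° → target in arm frame (-0.0522, -0.0113)
  A cos θ + B sin θ = C:  0.2622·cos θ + -0.3074·sin θ = -0.0669
  θ1 = atan2(B,A) + arccos(C/0.4040) = 0.8724
rotate P by −φ2: (0.0163, 0.0509, -0.3074)
  e−x'=0.1937;  (l²−L²−(e−x')²−y'²−z²)/2L = 0.0770
  θ2 = atan2(B,A) + arccos(C/0.3633) = 0.3486
φ3=240.0° → target in arm frame (0.0359, -0.0396)
  A cos θ + B sin θ = C:  0.1741·cos θ + -0.3074·sin θ = 0.1181
  √(A²+B²)=0.3533;  θ3 = -1.0554+1.2299 ≈ 0.1744

θ₁ = 0.8724, θ₂ = 0.3486, θ₃ = 0.1744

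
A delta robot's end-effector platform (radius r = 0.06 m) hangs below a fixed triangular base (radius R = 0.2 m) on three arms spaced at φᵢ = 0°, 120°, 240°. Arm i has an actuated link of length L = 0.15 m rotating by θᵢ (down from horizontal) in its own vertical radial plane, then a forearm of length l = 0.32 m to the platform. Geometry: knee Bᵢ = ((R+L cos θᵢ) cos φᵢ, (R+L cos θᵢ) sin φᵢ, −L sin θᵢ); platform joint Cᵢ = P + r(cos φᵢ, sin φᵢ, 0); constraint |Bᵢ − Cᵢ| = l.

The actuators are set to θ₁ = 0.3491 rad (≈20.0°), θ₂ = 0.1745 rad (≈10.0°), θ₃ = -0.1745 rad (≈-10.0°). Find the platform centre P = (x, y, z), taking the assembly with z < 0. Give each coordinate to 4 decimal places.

(-0.0211, -0.0163, -0.1558)

φ1=0.0°: virtual centre (0.2810, 0.0000, -0.0513), radius l
φ2=120.0°: virtual centre (-0.1439, 0.2492, -0.0260), radius l
φ3=240.0°: virtual centre (-0.1439, -0.2492, 0.0260), radius l
subtract pairs → two planes through P
linear system: -0.8496x+0.4983y = 0.0019−0.0505z; -0.8496x+-0.4983y = 0.0019−0.1547z
Cramer: x(z) = -0.0022+0.1208z;  y(z) = 0.0000+0.1045z
sphere 1 gives Az²+Bz+C=0 with A=1.0255, B=0.0342, C=-0.0196;  B²−4AC=0.0815;  roots -0.1558, 0.1225;  negative root z = -0.1558
x = -0.0211, y = -0.0163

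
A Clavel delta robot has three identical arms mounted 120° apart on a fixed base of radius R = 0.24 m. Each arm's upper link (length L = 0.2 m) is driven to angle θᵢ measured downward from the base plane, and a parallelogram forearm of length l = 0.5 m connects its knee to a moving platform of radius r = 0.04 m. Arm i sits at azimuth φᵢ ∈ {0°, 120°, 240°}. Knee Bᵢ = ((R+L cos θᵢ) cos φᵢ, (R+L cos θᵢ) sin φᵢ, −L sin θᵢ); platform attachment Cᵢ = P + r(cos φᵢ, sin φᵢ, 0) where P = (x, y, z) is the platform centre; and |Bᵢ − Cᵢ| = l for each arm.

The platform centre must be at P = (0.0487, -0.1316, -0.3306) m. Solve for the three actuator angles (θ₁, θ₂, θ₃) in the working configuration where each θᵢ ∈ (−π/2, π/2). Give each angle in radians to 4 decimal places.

θ₁ = 0.0002, θ₂ = 0.8727, θ₃ = -0.2617

rotate P by −φ1: (0.0487, -0.1316, -0.3306)
  e−x'=0.1513;  (l²−L²−(e−x')²−y'²−z²)/2L = 0.1512
  √(A²+B²)=0.3636;  θ1 = -1.1416+1.1418 ≈ 0.0002
rotate P by −φ2: (-0.1383, 0.0236, -0.3306)
  A=0.3383, B=-0.3306, C=(l²−L²−A²−y'²−z²)/(2L)=-0.0358
  √(A²+B²)=0.4730;  θ2 = -0.7739+1.6465 ≈ 0.8727
arm 3 (φ=240.0°): x'=0.0896, y'=0.1080
  A cos θ + B sin θ = C:  0.1104·cos θ + -0.3306·sin θ = 0.1922
  γ=atan2(-0.3306,0.1104)=-1.2486;  ψ=arccos(0.5513)=0.9869;  θ3=γ+ψ≈-0.2617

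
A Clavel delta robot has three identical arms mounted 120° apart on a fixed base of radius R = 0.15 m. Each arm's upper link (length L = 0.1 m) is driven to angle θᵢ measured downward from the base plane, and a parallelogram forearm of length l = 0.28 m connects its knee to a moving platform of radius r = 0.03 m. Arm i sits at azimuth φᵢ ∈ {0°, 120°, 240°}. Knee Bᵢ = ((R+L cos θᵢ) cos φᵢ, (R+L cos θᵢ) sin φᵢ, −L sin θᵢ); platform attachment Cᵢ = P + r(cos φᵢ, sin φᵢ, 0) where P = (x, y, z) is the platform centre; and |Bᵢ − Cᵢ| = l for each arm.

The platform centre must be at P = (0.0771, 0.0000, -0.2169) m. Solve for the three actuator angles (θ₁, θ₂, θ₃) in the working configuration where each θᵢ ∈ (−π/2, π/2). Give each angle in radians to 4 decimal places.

φ1=0.0° → target in arm frame (0.0771, 0.0000)
  A=0.0429, B=-0.2169, C=(l²−L²−A²−y'²−z²)/(2L)=0.0976
  √(A²+B²)=0.2211;  θ1 = -1.3755+1.1138 ≈ -0.2618
φ2=120.0° → target in arm frame (-0.0385, -0.0668)
  e−x'=0.1585;  (l²−L²−(e−x')²−y'²−z²)/2L = -0.0412
  θ2 = atan2(B,A) + arccos(C/0.2687) = 0.7852
arm 3 (φ=240.0°): x'=-0.0386, y'=0.0668
  e−x'=0.1586;  (l²−L²−(e−x')²−y'²−z²)/2L = -0.0412
  γ=atan2(-0.2169,0.1586)=-0.9396;  ψ=arccos(-0.1534)=1.7248;  θ3=γ+ψ≈0.7852

θ₁ = -0.2618, θ₂ = 0.7852, θ₃ = 0.7852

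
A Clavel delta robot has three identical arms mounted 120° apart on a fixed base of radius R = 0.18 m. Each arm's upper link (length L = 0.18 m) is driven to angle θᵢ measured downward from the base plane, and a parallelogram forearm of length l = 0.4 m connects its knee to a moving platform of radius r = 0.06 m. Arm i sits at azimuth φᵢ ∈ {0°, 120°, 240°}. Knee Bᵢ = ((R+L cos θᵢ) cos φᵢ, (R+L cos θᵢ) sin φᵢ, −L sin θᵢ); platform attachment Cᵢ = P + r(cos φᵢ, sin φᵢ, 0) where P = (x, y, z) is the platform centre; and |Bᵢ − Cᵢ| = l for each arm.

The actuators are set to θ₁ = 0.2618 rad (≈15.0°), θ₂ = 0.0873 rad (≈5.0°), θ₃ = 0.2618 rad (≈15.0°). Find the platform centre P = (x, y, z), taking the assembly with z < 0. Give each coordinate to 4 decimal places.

φ1=0.0°: virtual centre (0.2939, 0.0000, -0.0466), radius l
S2 = (0.2993·cos120.0°, 0.2993·sin120.0°, -0.0157) = (-0.1497, 0.2592, -0.0157)
φ3=240.0°: virtual centre (-0.1469, -0.2545, -0.0466), radius l
subtract pairs → two planes through P
plane₁₂: -0.8870x+0.5184y+0.0618z = 0.0013
det = 0.9085;  x = -0.0007+0.0346z,  y = 0.0013+-0.0600z
quadratic in z: (1.0048)z²+(0.0726)z+(-0.0710)=0, √Δ=0.5393 → z ∈ {-0.3045, 0.2322}; z = -0.3045 (taking z<0)
x = -0.0113, y = 0.0195

(-0.0113, 0.0195, -0.3045)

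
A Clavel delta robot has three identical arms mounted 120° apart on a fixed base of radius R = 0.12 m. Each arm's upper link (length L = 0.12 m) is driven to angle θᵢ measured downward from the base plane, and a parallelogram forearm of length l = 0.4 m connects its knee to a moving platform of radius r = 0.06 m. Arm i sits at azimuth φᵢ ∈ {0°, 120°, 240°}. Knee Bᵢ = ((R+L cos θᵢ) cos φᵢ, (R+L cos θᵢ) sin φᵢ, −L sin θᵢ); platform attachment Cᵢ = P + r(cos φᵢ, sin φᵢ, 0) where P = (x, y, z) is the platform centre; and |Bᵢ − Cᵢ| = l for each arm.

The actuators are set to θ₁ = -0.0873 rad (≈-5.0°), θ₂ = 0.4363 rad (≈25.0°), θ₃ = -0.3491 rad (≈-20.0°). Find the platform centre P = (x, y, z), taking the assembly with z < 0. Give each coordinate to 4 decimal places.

(0.0224, -0.1069, -0.3415)

centre 1 = (0.1795·cos0.0°, 0.1795·sin0.0°, 0.0105) = (0.1795, 0.0000, 0.0105)
centre 2 = (0.1688·cos120.0°, 0.1688·sin120.0°, -0.0507) = (-0.0844, 0.1461, -0.0507)
φ3=240.0°: virtual centre (-0.0864, -0.1496, 0.0410), radius l
eliminate P² terms by subtracting sphere 1 from 2 and 3
[-0.5278 0.2923 -0.1223]·P = -0.0013;  [-0.5318 -0.2992 0.0612]·P = -0.0008
Cramer: x(z) = 0.0020-0.0598z;  y(z) = -0.0008+0.3106z
sphere 1 gives Az²+Bz+C=0 with A=1.1001, B=-0.0002, C=-0.1284;  B²−4AC=0.5648;  roots -0.3415, 0.3417;  negative root z = -0.3415
x = 0.0224, y = -0.1069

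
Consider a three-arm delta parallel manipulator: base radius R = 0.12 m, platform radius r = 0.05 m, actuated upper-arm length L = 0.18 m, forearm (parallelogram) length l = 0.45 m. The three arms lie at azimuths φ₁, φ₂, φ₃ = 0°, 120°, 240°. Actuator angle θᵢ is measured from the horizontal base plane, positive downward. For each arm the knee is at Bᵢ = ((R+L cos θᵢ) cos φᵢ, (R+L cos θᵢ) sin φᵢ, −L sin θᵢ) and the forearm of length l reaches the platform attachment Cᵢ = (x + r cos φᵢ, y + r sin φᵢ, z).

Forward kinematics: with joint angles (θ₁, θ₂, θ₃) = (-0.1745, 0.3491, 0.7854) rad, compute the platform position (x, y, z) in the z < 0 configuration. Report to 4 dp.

(0.1511, 0.0857, -0.3999)

φ1=0.0°: virtual centre (0.2473, 0.0000, 0.0313), radius l
centre 2 = (0.2391·cos120.0°, 0.2391·sin120.0°, -0.0616) = (-0.1196, 0.2071, -0.0616)
centre 3 = (0.1973·cos240.0°, 0.1973·sin240.0°, -0.1273) = (-0.0986, -0.1708, -0.1273)
|centre ₂|²−|centre ₁|² = -0.0011;  |centre ₃|²−|centre ₁|² = -0.0070
[-0.7337 0.4142 -0.1856]·P = -0.0011;  [-0.6918 -0.3417 -0.3171]·P = -0.0070
det = 0.5372;  x = 0.0061+-0.3625z,  y = 0.0081+-0.1939z
quadratic in z: (1.1690)z²+(0.1092)z+(-0.1433)=0, √Δ=0.8259 → z ∈ {-0.3999, 0.3065}; z = -0.3999 (taking z<0)
x = 0.1511, y = 0.0857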